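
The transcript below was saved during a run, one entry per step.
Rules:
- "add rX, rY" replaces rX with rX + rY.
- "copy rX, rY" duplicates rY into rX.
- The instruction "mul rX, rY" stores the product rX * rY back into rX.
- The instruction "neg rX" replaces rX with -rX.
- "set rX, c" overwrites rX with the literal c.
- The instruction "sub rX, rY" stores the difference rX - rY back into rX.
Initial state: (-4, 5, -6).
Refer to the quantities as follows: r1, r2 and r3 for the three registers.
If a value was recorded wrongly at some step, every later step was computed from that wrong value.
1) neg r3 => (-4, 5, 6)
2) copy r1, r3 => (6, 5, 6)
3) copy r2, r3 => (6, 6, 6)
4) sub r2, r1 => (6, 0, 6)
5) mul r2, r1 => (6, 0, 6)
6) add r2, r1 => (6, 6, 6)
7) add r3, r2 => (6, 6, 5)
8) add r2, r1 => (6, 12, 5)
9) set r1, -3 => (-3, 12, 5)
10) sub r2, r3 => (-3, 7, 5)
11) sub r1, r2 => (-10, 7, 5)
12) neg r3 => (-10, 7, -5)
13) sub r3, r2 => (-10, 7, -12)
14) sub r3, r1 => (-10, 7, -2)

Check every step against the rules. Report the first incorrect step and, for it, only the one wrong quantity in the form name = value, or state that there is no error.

Recomputing the run from the initial state:
step 1: r1 = -4, r2 = 5, r3 = 6
step 2: r1 = 6, r2 = 5, r3 = 6
step 3: r1 = 6, r2 = 6, r3 = 6
step 4: r1 = 6, r2 = 0, r3 = 6
step 5: r1 = 6, r2 = 0, r3 = 6
step 6: r1 = 6, r2 = 6, r3 = 6
step 7: r1 = 6, r2 = 6, r3 = 12
step 8: r1 = 6, r2 = 12, r3 = 12
step 9: r1 = -3, r2 = 12, r3 = 12
step 10: r1 = -3, r2 = 0, r3 = 12
step 11: r1 = -3, r2 = 0, r3 = 12
step 12: r1 = -3, r2 = 0, r3 = -12
step 13: r1 = -3, r2 = 0, r3 = -12
step 14: r1 = -3, r2 = 0, r3 = -9
The first disagreement with the transcript is at step 7, where the value should be r3 = 12.

step 7, r3 = 12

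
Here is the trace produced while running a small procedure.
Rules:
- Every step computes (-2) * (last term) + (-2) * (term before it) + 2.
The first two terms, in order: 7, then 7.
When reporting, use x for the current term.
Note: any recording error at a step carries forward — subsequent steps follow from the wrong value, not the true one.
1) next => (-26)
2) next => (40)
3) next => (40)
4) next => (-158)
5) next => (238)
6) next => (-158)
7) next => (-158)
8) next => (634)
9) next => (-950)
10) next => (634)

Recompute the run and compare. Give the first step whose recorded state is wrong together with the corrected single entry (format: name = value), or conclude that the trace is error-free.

Recomputing the run from the initial state:
step 1: x = -26
step 2: x = 40
step 3: x = -26
step 4: x = -26
step 5: x = 106
step 6: x = -158
step 7: x = 106
step 8: x = 106
step 9: x = -422
step 10: x = 634
The first disagreement with the trace is at step 3, where the value should be x = -26.

step 3, x = -26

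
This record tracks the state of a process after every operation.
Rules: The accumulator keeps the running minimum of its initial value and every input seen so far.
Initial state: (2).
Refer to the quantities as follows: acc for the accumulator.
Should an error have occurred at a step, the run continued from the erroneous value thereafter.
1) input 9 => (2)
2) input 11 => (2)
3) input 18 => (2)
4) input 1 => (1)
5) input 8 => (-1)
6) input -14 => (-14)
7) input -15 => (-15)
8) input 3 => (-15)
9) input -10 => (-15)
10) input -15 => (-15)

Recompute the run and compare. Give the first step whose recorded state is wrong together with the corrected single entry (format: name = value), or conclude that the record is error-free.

step 5, acc = 1

Recomputing the run from the initial state:
step 1: acc = 2
step 2: acc = 2
step 3: acc = 2
step 4: acc = 1
step 5: acc = 1
step 6: acc = -14
step 7: acc = -15
step 8: acc = -15
step 9: acc = -15
step 10: acc = -15
The first disagreement with the record is at step 5, where the value should be acc = 1.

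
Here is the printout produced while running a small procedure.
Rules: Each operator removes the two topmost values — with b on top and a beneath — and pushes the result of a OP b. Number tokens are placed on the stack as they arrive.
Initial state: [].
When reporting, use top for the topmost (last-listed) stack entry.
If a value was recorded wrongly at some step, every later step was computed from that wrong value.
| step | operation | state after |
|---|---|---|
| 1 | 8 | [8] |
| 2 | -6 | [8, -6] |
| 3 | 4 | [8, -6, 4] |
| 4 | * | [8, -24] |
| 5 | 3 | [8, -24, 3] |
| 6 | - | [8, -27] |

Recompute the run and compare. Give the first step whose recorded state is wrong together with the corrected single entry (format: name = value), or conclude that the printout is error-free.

no error

1. push 8: top = 8 (no discrepancy)
2. push -6: top = -6 (confirmed correct)
3. push 4: top = 4 (in agreement)
4. -6 * 4 = -24 (confirmed correct)
5. push 3: top = 3 (in agreement)
6. -24 - 3 = -27 (verified)
All entries verified; no error found.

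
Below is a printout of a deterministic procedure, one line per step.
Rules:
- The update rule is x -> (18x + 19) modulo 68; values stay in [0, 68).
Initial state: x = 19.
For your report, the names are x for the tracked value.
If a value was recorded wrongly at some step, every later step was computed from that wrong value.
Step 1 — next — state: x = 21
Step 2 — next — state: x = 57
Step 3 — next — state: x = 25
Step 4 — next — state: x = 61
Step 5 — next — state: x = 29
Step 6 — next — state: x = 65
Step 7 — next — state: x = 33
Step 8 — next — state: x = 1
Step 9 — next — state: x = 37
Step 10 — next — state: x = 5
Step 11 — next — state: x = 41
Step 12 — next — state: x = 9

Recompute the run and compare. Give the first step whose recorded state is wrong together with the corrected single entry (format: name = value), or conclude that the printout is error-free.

1. x = (18*19 + 19) mod 68 = 21 (same as recorded)
2. x = (18*21 + 19) mod 68 = 57 (matches)
3. x = (18*57 + 19) mod 68 = 25 (no discrepancy)
4. x = (18*25 + 19) mod 68 = 61 (matches)
5. x = (18*61 + 19) mod 68 = 29 (checks out)
6. x = (18*29 + 19) mod 68 = 65 (same as recorded)
7. x = (18*65 + 19) mod 68 = 33 (confirmed correct)
8. x = (18*33 + 19) mod 68 = 1 (checks out)
9. x = (18*1 + 19) mod 68 = 37 (matches)
10. x = (18*37 + 19) mod 68 = 5 (in agreement)
11. x = (18*5 + 19) mod 68 = 41 (exactly as logged)
12. x = (18*41 + 19) mod 68 = 9 (checks out)
All entries verified; no error found.

no error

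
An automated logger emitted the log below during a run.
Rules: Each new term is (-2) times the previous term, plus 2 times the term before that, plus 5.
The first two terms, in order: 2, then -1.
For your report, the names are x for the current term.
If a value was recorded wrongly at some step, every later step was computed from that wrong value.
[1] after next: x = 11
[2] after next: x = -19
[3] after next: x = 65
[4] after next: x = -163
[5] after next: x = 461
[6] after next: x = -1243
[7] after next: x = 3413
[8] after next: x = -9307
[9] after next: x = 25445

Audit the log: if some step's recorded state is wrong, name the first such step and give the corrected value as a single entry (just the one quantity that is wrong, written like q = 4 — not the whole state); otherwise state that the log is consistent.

no error

step 1: x = -2*(-1) + (2)*(2) + (5) = 11 -> consistent with the log
step 2: x = -2*(11) + (2)*(-1) + (5) = -19 -> in agreement
step 3: x = -2*(-19) + (2)*(11) + (5) = 65 -> confirmed correct
step 4: x = -2*(65) + (2)*(-19) + (5) = -163 -> matches
step 5: x = -2*(-163) + (2)*(65) + (5) = 461 -> verified
step 6: x = -2*(461) + (2)*(-163) + (5) = -1243 -> no discrepancy
step 7: x = -2*(-1243) + (2)*(461) + (5) = 3413 -> exactly as logged
step 8: x = -2*(3413) + (2)*(-1243) + (5) = -9307 -> agrees with the log
step 9: x = -2*(-9307) + (2)*(3413) + (5) = 25445 -> confirmed correct
No step deviates from the rules.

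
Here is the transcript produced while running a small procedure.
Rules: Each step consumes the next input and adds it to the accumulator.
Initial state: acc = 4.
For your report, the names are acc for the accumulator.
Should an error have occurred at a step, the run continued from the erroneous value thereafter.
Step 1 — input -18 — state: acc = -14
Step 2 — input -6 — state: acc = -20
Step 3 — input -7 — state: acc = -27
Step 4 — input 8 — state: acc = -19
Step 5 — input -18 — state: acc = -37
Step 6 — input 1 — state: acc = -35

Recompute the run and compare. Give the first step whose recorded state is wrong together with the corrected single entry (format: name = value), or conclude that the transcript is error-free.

step 6, acc = -36

Recomputing the run from the initial state:
step 1: acc = -14
step 2: acc = -20
step 3: acc = -27
step 4: acc = -19
step 5: acc = -37
step 6: acc = -36
The first disagreement with the transcript is at step 6, where the value should be acc = -36.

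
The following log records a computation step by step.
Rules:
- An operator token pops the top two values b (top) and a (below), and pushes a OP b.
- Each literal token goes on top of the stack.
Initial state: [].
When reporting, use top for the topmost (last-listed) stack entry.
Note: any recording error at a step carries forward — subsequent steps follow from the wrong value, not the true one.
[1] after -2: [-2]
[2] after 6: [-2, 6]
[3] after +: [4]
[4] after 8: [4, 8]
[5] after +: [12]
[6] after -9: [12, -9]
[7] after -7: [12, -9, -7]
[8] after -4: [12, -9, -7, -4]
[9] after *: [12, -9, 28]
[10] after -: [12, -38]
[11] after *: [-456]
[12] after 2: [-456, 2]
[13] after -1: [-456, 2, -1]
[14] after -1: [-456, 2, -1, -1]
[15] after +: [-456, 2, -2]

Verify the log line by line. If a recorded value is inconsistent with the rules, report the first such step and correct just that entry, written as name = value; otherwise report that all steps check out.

Step 1: push -2: top = -2 — in agreement.
Step 2: push 6: top = 6 — matches.
Step 3: -2 + 6 = 4 — verified.
Step 4: push 8: top = 8 — same as recorded.
Step 5: 4 + 8 = 12 — no discrepancy.
Step 6: push -9: top = -9 — verified.
Step 7: push -7: top = -7 — verified.
Step 8: push -4: top = -4 — no discrepancy.
Step 9: -7 * -4 = 28 — matches.
Step 10: -9 - 28 = -37 — this is not what the log shows.
The earliest wrong entry is at step 10: it should read top = -37.

step 10, top = -37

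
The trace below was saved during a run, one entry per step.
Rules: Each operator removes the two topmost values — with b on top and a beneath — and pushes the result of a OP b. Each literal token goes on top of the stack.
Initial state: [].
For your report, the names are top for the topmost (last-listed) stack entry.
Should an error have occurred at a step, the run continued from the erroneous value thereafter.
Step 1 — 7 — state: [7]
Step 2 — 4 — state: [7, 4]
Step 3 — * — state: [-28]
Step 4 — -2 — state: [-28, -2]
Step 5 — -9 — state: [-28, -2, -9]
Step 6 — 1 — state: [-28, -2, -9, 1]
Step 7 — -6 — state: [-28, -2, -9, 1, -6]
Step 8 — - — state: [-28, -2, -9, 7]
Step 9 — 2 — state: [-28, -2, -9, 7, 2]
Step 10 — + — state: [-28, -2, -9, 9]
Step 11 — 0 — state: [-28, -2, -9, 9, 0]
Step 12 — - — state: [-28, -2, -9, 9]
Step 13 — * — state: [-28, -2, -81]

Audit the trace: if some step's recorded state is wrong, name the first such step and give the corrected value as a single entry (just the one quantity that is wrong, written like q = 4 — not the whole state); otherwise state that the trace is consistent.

step 3, top = 28

1. push 7: top = 7 (matches)
2. push 4: top = 4 (checks out)
3. 7 * 4 = 28 (the entry is off here)
Step 3 is the first one off; corrected, top = 28.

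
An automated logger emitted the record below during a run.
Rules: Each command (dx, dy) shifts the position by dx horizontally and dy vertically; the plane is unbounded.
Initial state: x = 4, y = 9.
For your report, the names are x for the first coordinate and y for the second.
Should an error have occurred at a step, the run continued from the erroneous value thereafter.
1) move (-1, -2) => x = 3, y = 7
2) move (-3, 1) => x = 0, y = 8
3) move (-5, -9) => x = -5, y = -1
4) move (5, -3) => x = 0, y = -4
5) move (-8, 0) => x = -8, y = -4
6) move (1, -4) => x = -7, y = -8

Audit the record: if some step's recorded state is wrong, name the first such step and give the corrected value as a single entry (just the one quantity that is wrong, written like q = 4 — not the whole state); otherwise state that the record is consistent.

no error

Recomputing the run from the initial state:
step 1: x = 3, y = 7
step 2: x = 0, y = 8
step 3: x = -5, y = -1
step 4: x = 0, y = -4
step 5: x = -8, y = -4
step 6: x = -7, y = -8
This matches the record at every step.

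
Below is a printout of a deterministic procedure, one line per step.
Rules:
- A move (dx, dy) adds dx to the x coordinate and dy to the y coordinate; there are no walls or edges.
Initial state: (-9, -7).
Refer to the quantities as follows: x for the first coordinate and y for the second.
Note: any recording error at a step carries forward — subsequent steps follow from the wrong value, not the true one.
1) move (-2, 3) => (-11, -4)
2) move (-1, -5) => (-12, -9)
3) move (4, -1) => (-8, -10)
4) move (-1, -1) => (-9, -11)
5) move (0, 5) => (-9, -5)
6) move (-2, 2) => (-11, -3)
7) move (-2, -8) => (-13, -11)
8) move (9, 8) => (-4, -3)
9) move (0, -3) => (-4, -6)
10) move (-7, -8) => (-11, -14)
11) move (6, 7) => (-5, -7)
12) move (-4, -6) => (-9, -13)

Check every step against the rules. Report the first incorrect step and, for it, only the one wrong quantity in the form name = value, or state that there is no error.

Recomputing the run from the initial state:
step 1: x = -11, y = -4
step 2: x = -12, y = -9
step 3: x = -8, y = -10
step 4: x = -9, y = -11
step 5: x = -9, y = -6
step 6: x = -11, y = -4
step 7: x = -13, y = -12
step 8: x = -4, y = -4
step 9: x = -4, y = -7
step 10: x = -11, y = -15
step 11: x = -5, y = -8
step 12: x = -9, y = -14
The first disagreement with the printout is at step 5, where the value should be y = -6.

step 5, y = -6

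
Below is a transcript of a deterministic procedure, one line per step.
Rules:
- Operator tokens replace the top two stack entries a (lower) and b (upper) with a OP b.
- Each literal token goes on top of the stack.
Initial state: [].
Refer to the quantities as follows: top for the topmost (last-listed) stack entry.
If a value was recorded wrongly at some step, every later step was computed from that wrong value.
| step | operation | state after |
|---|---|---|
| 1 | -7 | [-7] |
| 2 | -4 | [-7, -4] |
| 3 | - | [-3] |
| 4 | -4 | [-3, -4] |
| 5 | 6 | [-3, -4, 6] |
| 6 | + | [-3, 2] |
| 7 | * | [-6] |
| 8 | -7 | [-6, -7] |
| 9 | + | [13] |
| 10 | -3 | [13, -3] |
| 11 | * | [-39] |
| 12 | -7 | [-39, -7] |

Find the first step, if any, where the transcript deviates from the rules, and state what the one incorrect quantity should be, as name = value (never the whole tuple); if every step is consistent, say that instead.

step 9, top = -13

Recomputing the run from the initial state:
step 1: [-7]
step 2: [-7, -4]
step 3: [-3]
step 4: [-3, -4]
step 5: [-3, -4, 6]
step 6: [-3, 2]
step 7: [-6]
step 8: [-6, -7]
step 9: [-13]
step 10: [-13, -3]
step 11: [39]
step 12: [39, -7]
The first disagreement with the transcript is at step 9, where the value should be top = -13.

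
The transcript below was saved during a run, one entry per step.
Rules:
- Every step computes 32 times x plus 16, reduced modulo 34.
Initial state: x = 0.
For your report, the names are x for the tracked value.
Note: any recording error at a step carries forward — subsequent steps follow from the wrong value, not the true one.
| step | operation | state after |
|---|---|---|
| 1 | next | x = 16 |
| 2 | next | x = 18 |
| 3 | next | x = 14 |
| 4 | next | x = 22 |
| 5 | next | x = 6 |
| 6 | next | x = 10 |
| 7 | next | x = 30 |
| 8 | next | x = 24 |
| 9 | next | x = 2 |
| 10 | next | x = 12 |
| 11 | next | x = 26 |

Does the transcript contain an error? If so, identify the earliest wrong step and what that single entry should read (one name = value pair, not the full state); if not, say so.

1. x = (32*0 + 16) mod 34 = 16 (verified)
2. x = (32*16 + 16) mod 34 = 18 (checks out)
3. x = (32*18 + 16) mod 34 = 14 (matches)
4. x = (32*14 + 16) mod 34 = 22 (confirmed correct)
5. x = (32*22 + 16) mod 34 = 6 (agrees with the transcript)
6. x = (32*6 + 16) mod 34 = 4 (the transcript disagrees here)
That makes step 6 the first incorrect line — x = 4 is what it should show.

step 6, x = 4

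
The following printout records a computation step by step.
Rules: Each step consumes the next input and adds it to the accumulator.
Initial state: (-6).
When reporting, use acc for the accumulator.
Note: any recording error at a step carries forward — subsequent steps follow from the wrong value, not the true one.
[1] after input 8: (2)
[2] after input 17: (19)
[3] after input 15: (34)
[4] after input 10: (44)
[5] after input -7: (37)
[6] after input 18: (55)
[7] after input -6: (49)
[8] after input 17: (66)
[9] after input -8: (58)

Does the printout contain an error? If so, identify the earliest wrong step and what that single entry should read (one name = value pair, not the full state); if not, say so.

step 1: acc = -6 + 8 = 2 -> verified
step 2: acc = 2 + 17 = 19 -> agrees with the printout
step 3: acc = 19 + 15 = 34 -> confirmed correct
step 4: acc = 34 + 10 = 44 -> checks out
step 5: acc = 44 + -7 = 37 -> exactly as logged
step 6: acc = 37 + 18 = 55 -> confirmed correct
step 7: acc = 55 + -6 = 49 -> in agreement
step 8: acc = 49 + 17 = 66 -> verified
step 9: acc = 66 + -8 = 58 -> exactly as logged
No step deviates from the rules.

no error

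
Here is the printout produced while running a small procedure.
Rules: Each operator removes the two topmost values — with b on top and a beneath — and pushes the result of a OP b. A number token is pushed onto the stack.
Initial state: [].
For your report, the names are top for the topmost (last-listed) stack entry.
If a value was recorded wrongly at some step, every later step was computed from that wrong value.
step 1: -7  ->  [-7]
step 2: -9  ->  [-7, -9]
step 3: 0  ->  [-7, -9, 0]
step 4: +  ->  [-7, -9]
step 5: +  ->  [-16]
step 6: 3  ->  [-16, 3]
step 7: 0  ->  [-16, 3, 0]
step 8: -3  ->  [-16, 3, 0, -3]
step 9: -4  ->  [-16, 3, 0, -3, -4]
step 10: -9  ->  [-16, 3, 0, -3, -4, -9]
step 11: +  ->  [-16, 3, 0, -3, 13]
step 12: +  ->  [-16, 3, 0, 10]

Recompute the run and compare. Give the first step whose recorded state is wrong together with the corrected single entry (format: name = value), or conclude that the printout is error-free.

Recomputing the run from the initial state:
step 1: [-7]
step 2: [-7, -9]
step 3: [-7, -9, 0]
step 4: [-7, -9]
step 5: [-16]
step 6: [-16, 3]
step 7: [-16, 3, 0]
step 8: [-16, 3, 0, -3]
step 9: [-16, 3, 0, -3, -4]
step 10: [-16, 3, 0, -3, -4, -9]
step 11: [-16, 3, 0, -3, -13]
step 12: [-16, 3, 0, -16]
The first disagreement with the printout is at step 11, where the value should be top = -13.

step 11, top = -13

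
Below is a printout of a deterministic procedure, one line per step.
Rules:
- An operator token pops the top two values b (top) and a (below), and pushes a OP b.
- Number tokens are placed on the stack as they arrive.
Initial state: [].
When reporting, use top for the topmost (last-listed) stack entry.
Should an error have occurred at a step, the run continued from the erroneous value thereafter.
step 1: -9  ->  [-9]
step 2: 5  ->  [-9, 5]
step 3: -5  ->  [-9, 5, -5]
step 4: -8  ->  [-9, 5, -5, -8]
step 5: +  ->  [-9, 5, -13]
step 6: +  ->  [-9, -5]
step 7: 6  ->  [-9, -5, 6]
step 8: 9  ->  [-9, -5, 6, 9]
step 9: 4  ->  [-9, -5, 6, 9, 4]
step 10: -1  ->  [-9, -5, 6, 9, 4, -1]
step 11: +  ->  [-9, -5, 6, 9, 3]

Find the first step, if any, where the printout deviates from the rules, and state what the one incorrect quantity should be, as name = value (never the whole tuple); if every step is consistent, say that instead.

step 6, top = -8

step 1: push -9: top = -9 -> no discrepancy
step 2: push 5: top = 5 -> matches
step 3: push -5: top = -5 -> consistent with the printout
step 4: push -8: top = -8 -> matches
step 5: -5 + -8 = -13 -> no discrepancy
step 6: 5 + -13 = -8 -> not what was recorded
The audit stops at step 6: the recorded entry is wrong and should be top = -8.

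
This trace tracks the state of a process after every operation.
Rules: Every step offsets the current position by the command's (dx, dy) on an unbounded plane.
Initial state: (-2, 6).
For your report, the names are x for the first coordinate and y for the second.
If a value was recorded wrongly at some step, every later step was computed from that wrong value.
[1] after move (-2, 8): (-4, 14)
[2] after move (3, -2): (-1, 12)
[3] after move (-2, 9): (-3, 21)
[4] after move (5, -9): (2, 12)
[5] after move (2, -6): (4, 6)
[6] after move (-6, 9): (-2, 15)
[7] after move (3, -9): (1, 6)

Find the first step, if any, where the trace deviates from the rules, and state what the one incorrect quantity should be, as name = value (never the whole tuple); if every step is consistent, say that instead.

no error

1. x = -2 + (-2) = -4, y = 6 + (8) = 14 (same as recorded)
2. x = -4 + (3) = -1, y = 14 + (-2) = 12 (agrees with the trace)
3. x = -1 + (-2) = -3, y = 12 + (9) = 21 (checks out)
4. x = -3 + (5) = 2, y = 21 + (-9) = 12 (checks out)
5. x = 2 + (2) = 4, y = 12 + (-6) = 6 (in agreement)
6. x = 4 + (-6) = -2, y = 6 + (9) = 15 (agrees with the trace)
7. x = -2 + (3) = 1, y = 15 + (-9) = 6 (checks out)
Nothing is out of place; the run is error-free.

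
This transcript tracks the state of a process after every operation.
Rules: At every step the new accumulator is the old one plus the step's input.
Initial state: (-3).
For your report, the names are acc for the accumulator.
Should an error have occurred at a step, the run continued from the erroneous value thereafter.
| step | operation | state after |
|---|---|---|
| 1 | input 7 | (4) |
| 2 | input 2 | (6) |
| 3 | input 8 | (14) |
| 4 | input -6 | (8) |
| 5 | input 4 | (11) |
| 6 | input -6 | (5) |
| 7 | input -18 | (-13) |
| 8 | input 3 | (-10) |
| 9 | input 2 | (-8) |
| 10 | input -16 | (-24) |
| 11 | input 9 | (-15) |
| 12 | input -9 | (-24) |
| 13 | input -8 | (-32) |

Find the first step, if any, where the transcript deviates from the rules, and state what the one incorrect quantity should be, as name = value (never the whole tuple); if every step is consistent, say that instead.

Recomputing the run from the initial state:
step 1: acc = 4
step 2: acc = 6
step 3: acc = 14
step 4: acc = 8
step 5: acc = 12
step 6: acc = 6
step 7: acc = -12
step 8: acc = -9
step 9: acc = -7
step 10: acc = -23
step 11: acc = -14
step 12: acc = -23
step 13: acc = -31
The first disagreement with the transcript is at step 5, where the value should be acc = 12.

step 5, acc = 12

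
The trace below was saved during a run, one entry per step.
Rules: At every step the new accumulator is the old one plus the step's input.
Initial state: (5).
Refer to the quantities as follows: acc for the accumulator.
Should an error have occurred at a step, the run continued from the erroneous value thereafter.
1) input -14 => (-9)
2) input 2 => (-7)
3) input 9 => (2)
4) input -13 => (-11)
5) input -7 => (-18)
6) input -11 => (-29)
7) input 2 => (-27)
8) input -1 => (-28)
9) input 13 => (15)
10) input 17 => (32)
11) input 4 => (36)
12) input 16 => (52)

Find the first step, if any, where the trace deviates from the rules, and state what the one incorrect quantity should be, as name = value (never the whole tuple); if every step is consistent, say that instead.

step 1: acc = 5 + -14 = -9 -> in agreement
step 2: acc = -9 + 2 = -7 -> confirmed correct
step 3: acc = -7 + 9 = 2 -> agrees with the trace
step 4: acc = 2 + -13 = -11 -> consistent with the trace
step 5: acc = -11 + -7 = -18 -> exactly as logged
step 6: acc = -18 + -11 = -29 -> in agreement
step 7: acc = -29 + 2 = -27 -> matches
step 8: acc = -27 + -1 = -28 -> same as recorded
step 9: acc = -28 + 13 = -15 -> the recorded entry deviates here
First incorrect step: 9; the correct value is acc = -15.

step 9, acc = -15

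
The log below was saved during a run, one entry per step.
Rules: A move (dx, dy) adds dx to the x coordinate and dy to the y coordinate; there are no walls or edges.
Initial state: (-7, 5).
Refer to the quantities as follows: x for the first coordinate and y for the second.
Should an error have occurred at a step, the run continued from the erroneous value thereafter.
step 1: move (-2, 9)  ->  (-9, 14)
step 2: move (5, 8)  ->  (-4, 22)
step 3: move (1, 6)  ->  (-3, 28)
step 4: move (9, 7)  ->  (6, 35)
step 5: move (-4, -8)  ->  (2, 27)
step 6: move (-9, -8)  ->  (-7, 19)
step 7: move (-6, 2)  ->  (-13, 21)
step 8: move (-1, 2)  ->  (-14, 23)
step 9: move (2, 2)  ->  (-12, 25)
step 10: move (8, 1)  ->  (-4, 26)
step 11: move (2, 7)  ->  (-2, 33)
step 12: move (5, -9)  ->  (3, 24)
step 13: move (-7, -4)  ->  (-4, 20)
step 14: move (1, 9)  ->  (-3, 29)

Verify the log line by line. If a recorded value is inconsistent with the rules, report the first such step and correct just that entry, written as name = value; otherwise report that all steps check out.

1. x = -7 + (-2) = -9, y = 5 + (9) = 14 (confirmed correct)
2. x = -9 + (5) = -4, y = 14 + (8) = 22 (in agreement)
3. x = -4 + (1) = -3, y = 22 + (6) = 28 (consistent with the log)
4. x = -3 + (9) = 6, y = 28 + (7) = 35 (exactly as logged)
5. x = 6 + (-4) = 2, y = 35 + (-8) = 27 (no discrepancy)
6. x = 2 + (-9) = -7, y = 27 + (-8) = 19 (agrees with the log)
7. x = -7 + (-6) = -13, y = 19 + (2) = 21 (same as recorded)
8. x = -13 + (-1) = -14, y = 21 + (2) = 23 (consistent with the log)
9. x = -14 + (2) = -12, y = 23 + (2) = 25 (agrees with the log)
10. x = -12 + (8) = -4, y = 25 + (1) = 26 (verified)
11. x = -4 + (2) = -2, y = 26 + (7) = 33 (checks out)
12. x = -2 + (5) = 3, y = 33 + (-9) = 24 (exactly as logged)
13. x = 3 + (-7) = -4, y = 24 + (-4) = 20 (checks out)
14. x = -4 + (1) = -3, y = 20 + (9) = 29 (consistent with the log)
Every step is consistent.

no error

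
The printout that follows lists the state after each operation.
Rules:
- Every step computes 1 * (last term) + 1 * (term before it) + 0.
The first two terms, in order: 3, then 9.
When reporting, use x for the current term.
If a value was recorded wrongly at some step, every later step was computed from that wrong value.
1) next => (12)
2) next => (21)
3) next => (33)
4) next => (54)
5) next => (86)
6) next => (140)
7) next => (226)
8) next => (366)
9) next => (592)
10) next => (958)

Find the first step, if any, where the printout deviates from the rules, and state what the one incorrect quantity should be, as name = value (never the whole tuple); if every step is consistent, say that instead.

step 5, x = 87

Recomputing the run from the initial state:
step 1: x = 12
step 2: x = 21
step 3: x = 33
step 4: x = 54
step 5: x = 87
step 6: x = 141
step 7: x = 228
step 8: x = 369
step 9: x = 597
step 10: x = 966
The first disagreement with the printout is at step 5, where the value should be x = 87.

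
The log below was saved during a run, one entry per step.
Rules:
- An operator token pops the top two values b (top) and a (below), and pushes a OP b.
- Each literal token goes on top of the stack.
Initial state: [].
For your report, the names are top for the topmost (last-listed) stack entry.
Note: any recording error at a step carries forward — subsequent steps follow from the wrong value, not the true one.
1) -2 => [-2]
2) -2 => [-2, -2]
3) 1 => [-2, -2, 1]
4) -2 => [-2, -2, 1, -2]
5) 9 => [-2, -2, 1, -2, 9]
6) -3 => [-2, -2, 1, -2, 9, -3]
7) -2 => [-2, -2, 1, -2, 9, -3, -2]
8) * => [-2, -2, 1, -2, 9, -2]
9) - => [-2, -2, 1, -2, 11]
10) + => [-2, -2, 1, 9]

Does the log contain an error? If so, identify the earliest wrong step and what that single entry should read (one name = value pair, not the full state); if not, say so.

step 1: push -2: top = -2 -> exactly as logged
step 2: push -2: top = -2 -> no discrepancy
step 3: push 1: top = 1 -> consistent with the log
step 4: push -2: top = -2 -> in agreement
step 5: push 9: top = 9 -> consistent with the log
step 6: push -3: top = -3 -> consistent with the log
step 7: push -2: top = -2 -> matches
step 8: -3 * -2 = 6 -> the log has a different value
The audit stops at step 8: the recorded entry is wrong and should be top = 6.

step 8, top = 6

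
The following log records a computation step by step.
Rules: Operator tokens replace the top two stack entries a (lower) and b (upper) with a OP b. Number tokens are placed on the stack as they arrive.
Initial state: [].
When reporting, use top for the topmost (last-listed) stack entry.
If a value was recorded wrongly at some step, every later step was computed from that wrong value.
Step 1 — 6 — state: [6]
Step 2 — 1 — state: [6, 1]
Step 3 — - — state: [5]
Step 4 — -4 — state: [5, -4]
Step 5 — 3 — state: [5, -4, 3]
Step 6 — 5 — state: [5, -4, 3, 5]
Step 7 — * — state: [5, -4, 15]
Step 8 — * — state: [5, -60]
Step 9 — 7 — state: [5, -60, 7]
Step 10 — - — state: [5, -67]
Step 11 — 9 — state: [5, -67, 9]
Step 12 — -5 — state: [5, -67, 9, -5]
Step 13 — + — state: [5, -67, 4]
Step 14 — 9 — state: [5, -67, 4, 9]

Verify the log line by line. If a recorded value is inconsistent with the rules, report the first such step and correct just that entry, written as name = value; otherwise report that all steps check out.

no error

Step 1: push 6: top = 6 — no discrepancy.
Step 2: push 1: top = 1 — agrees with the log.
Step 3: 6 - 1 = 5 — matches.
Step 4: push -4: top = -4 — checks out.
Step 5: push 3: top = 3 — checks out.
Step 6: push 5: top = 5 — matches.
Step 7: 3 * 5 = 15 — checks out.
Step 8: -4 * 15 = -60 — same as recorded.
Step 9: push 7: top = 7 — in agreement.
Step 10: -60 - 7 = -67 — agrees with the log.
Step 11: push 9: top = 9 — checks out.
Step 12: push -5: top = -5 — checks out.
Step 13: 9 + -5 = 4 — no discrepancy.
Step 14: push 9: top = 9 — agrees with the log.
Each recorded entry agrees with the recomputation.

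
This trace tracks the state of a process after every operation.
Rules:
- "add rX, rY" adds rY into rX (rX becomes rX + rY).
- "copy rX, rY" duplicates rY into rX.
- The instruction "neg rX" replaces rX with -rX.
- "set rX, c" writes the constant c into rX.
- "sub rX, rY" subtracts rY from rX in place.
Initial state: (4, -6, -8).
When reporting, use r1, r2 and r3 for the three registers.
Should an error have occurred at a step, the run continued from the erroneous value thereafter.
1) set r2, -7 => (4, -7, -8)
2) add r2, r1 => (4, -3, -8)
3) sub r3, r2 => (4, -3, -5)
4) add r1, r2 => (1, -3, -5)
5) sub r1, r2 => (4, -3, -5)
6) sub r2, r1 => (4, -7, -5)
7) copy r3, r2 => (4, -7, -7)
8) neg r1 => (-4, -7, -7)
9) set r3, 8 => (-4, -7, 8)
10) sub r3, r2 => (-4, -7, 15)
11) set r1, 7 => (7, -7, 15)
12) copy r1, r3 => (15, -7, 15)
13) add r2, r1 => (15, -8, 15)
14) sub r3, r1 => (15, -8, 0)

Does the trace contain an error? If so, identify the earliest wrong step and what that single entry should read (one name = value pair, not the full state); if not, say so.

step 1: r2 = -7 -> checks out
step 2: r2 = -7 + 4 = -3 -> verified
step 3: r3 = -8 - -3 = -5 -> same as recorded
step 4: r1 = 4 + -3 = 1 -> confirmed correct
step 5: r1 = 1 - -3 = 4 -> matches
step 6: r2 = -3 - 4 = -7 -> no discrepancy
step 7: r3 = -7 -> verified
step 8: r1 = -(4) = -4 -> in agreement
step 9: r3 = 8 -> exactly as logged
step 10: r3 = 8 - -7 = 15 -> same as recorded
step 11: r1 = 7 -> consistent with the trace
step 12: r1 = 15 -> consistent with the trace
step 13: r2 = -7 + 15 = 8 -> the trace has a different value
Conclusion: step 13 carries the first error; the entry should be r2 = 8.

step 13, r2 = 8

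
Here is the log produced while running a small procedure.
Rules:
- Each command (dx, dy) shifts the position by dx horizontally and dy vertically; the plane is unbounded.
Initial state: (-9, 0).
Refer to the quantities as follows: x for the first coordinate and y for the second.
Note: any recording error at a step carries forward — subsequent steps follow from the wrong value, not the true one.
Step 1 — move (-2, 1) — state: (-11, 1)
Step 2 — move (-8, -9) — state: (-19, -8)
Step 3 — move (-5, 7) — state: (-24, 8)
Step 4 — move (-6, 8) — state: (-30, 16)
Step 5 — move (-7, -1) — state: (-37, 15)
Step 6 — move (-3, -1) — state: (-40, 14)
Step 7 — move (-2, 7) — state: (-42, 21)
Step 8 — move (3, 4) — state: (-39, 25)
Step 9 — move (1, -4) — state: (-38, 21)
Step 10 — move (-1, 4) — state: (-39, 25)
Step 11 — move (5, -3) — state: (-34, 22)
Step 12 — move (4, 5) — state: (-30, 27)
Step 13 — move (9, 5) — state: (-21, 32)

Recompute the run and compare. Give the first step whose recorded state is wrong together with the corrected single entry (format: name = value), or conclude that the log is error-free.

step 3, y = -1

1. x = -9 + (-2) = -11, y = 0 + (1) = 1 (matches)
2. x = -11 + (-8) = -19, y = 1 + (-9) = -8 (agrees with the log)
3. x = -19 + (-5) = -24, y = -8 + (7) = -1 (a discrepancy with the log)
So the first discrepancy is step 3, where the right value is y = -1.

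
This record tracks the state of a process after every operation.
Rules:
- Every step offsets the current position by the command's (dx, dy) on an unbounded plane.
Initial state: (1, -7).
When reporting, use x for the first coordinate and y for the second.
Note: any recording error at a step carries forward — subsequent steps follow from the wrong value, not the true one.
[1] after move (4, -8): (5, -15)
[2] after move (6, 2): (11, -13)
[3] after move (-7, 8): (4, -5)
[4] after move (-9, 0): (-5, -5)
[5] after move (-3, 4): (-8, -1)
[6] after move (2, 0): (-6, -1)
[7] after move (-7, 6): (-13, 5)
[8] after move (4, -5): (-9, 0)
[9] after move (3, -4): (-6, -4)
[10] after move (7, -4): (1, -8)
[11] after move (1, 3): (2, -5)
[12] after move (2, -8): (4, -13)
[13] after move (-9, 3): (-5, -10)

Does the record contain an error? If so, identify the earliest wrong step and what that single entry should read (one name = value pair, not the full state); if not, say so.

no error

Step 1: x = 1 + (4) = 5, y = -7 + (-8) = -15 — agrees with the record.
Step 2: x = 5 + (6) = 11, y = -15 + (2) = -13 — verified.
Step 3: x = 11 + (-7) = 4, y = -13 + (8) = -5 — consistent with the record.
Step 4: x = 4 + (-9) = -5, y = -5 + (0) = -5 — consistent with the record.
Step 5: x = -5 + (-3) = -8, y = -5 + (4) = -1 — matches.
Step 6: x = -8 + (2) = -6, y = -1 + (0) = -1 — checks out.
Step 7: x = -6 + (-7) = -13, y = -1 + (6) = 5 — agrees with the record.
Step 8: x = -13 + (4) = -9, y = 5 + (-5) = 0 — checks out.
Step 9: x = -9 + (3) = -6, y = 0 + (-4) = -4 — verified.
Step 10: x = -6 + (7) = 1, y = -4 + (-4) = -8 — same as recorded.
Step 11: x = 1 + (1) = 2, y = -8 + (3) = -5 — no discrepancy.
Step 12: x = 2 + (2) = 4, y = -5 + (-8) = -13 — checks out.
Step 13: x = 4 + (-9) = -5, y = -13 + (3) = -10 — exactly as logged.
Every step is consistent.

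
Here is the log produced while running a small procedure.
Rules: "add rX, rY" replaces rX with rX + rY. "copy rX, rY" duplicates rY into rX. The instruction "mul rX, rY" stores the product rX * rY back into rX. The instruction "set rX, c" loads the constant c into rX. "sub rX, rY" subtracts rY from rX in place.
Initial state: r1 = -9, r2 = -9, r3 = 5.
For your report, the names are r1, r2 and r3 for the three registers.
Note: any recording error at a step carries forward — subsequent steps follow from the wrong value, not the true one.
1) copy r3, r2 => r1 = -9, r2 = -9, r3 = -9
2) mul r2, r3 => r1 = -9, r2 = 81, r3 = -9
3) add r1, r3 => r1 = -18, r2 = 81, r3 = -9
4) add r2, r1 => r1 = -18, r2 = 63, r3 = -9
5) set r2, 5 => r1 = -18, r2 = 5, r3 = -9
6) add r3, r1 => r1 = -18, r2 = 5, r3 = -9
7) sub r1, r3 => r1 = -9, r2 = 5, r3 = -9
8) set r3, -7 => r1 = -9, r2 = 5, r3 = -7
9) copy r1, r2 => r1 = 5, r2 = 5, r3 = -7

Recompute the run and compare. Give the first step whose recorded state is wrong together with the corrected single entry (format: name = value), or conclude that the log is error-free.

1. r3 = -9 (checks out)
2. r2 = -9 * -9 = 81 (consistent with the log)
3. r1 = -9 + -9 = -18 (in agreement)
4. r2 = 81 + -18 = 63 (matches)
5. r2 = 5 (exactly as logged)
6. r3 = -9 + -18 = -27 (first mismatch against the log)
The audit stops at step 6: the recorded entry is wrong and should be r3 = -27.

step 6, r3 = -27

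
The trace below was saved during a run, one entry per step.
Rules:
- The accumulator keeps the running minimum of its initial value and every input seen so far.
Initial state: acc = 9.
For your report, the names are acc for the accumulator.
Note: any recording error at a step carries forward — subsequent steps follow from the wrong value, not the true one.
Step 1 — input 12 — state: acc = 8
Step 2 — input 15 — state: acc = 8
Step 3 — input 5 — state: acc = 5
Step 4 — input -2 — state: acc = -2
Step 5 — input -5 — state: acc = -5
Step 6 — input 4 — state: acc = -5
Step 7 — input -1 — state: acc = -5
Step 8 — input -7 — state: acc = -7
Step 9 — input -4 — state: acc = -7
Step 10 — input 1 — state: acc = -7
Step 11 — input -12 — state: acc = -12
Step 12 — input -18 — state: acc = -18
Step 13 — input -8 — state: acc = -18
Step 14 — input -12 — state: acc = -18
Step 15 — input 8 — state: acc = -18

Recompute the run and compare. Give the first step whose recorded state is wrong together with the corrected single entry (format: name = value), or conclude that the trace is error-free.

1. acc = min(9, 12) = 9 (the trace disagrees here)
Step 1 is the first one off; corrected, acc = 9.

step 1, acc = 9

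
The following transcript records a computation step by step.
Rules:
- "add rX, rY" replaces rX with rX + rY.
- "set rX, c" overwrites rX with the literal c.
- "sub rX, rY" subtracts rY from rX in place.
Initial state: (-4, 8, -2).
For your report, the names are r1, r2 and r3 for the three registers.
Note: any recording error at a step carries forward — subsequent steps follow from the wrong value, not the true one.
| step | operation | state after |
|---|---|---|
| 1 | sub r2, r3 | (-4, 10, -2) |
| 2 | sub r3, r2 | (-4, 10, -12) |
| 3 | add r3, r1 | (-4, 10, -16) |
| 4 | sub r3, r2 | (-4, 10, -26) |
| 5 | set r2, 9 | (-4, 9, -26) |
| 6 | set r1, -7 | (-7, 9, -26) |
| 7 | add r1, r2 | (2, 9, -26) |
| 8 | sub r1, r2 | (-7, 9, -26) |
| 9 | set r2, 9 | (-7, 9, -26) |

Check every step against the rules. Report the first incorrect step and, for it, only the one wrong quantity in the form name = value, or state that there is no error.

Recomputing the run from the initial state:
step 1: r1 = -4, r2 = 10, r3 = -2
step 2: r1 = -4, r2 = 10, r3 = -12
step 3: r1 = -4, r2 = 10, r3 = -16
step 4: r1 = -4, r2 = 10, r3 = -26
step 5: r1 = -4, r2 = 9, r3 = -26
step 6: r1 = -7, r2 = 9, r3 = -26
step 7: r1 = 2, r2 = 9, r3 = -26
step 8: r1 = -7, r2 = 9, r3 = -26
step 9: r1 = -7, r2 = 9, r3 = -26
This matches the transcript at every step.

no error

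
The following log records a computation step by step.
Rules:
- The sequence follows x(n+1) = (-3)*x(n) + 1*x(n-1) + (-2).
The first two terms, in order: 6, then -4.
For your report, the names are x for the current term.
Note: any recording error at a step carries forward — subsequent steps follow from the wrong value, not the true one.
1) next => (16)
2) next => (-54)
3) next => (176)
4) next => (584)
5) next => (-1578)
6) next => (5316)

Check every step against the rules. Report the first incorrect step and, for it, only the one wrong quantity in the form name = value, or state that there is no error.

step 4, x = -584

Recomputing the run from the initial state:
step 1: x = 16
step 2: x = -54
step 3: x = 176
step 4: x = -584
step 5: x = 1926
step 6: x = -6364
The first disagreement with the log is at step 4, where the value should be x = -584.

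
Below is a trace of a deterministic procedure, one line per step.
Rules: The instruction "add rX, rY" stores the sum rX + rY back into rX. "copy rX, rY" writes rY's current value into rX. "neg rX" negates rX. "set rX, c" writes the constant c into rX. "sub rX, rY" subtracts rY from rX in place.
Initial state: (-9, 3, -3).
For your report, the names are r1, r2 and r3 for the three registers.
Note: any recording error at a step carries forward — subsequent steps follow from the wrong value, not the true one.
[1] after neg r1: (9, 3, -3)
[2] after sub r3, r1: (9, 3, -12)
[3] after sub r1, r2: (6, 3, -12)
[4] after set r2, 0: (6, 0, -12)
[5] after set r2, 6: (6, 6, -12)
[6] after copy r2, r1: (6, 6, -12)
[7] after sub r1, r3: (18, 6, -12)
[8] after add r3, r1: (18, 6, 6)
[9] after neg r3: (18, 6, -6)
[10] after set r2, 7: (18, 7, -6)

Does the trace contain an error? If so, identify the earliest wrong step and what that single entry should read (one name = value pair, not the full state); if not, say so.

step 1: r1 = -(-9) = 9 -> verified
step 2: r3 = -3 - 9 = -12 -> exactly as logged
step 3: r1 = 9 - 3 = 6 -> verified
step 4: r2 = 0 -> same as recorded
step 5: r2 = 6 -> consistent with the trace
step 6: r2 = 6 -> verified
step 7: r1 = 6 - -12 = 18 -> confirmed correct
step 8: r3 = -12 + 18 = 6 -> checks out
step 9: r3 = -(6) = -6 -> matches
step 10: r2 = 7 -> matches
Each recorded entry agrees with the recomputation.

no error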